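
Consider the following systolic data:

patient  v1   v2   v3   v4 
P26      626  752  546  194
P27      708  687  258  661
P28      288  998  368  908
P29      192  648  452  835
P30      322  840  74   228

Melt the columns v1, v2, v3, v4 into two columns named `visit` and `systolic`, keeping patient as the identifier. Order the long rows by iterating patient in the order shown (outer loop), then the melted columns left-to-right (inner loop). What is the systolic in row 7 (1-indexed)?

258

20 rows total (5 × 4). Row 7: index ⌊(7-1)/4⌋ = 1 into patient → P27; (7-1) mod 4 = 2 into the melted columns → v3.
So row 7 is (P27, v3, 258); systolic = 258.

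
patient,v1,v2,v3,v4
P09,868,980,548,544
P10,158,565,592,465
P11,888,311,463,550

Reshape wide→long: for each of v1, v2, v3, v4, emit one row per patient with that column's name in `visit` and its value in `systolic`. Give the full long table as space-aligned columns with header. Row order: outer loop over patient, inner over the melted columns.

Each (patient, column) pair becomes one row: 3 × 4 = 12 rows.
For example, (P09, v1) → systolic=868.

patient  visit  systolic
P09      v1     868     
P09      v2     980     
P09      v3     548     
P09      v4     544     
P10      v1     158     
P10      v2     565     
P10      v3     592     
P10      v4     465     
P11      v1     888     
P11      v2     311     
P11      v3     463     
P11      v4     550     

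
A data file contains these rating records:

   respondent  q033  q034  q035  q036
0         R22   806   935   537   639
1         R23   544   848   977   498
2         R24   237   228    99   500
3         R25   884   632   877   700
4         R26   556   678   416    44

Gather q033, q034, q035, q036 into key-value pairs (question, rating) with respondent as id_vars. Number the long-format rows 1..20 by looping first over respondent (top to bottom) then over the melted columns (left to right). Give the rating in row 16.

700

20 rows total (5 × 4). Row 16: index ⌊(16-1)/4⌋ = 3 into respondent → R25; (16-1) mod 4 = 3 into the melted columns → q036.
So row 16 is (R25, q036, 700); rating = 700.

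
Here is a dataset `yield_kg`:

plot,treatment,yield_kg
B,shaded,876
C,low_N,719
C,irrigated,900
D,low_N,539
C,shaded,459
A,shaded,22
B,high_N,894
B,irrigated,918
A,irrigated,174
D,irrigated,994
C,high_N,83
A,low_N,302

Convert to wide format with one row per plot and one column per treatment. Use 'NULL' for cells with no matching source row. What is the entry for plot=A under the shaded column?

The long row with plot=A, treatment=shaded has yield_kg=22.

22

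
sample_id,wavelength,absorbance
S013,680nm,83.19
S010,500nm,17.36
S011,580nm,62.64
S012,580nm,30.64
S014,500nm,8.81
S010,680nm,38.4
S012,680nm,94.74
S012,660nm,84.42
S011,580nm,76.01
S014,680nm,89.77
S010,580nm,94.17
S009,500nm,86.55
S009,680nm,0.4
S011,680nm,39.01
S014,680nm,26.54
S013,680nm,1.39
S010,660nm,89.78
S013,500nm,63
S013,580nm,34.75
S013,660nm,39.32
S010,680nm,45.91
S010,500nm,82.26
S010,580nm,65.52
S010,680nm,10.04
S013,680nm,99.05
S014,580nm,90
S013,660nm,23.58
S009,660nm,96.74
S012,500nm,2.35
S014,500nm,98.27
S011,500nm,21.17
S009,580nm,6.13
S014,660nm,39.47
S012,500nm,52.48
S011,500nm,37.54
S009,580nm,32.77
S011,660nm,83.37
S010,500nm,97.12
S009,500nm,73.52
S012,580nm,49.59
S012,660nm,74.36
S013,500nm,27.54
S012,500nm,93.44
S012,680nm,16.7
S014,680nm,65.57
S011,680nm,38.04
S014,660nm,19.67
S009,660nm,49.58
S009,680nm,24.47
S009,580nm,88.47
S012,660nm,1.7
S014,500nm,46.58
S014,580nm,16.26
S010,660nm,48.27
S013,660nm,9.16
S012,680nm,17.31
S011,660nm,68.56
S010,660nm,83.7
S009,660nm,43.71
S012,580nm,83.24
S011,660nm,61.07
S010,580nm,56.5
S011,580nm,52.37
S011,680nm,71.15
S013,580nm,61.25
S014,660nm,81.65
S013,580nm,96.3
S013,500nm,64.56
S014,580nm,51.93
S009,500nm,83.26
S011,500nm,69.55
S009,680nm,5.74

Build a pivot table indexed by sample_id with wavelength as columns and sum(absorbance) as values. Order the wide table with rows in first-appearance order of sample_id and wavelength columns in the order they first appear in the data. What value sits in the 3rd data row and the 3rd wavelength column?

With rows in first-appearance order of sample_id, row 3 is sample_id=S011. wavelength columns in first-appearance order: 680nm, 500nm, 580nm, 660nm; column 3 is 580nm.
Long rows with sample_id=S011, wavelength=580nm: 62.64 + 76.01 + 52.37 = 191.02.

191.02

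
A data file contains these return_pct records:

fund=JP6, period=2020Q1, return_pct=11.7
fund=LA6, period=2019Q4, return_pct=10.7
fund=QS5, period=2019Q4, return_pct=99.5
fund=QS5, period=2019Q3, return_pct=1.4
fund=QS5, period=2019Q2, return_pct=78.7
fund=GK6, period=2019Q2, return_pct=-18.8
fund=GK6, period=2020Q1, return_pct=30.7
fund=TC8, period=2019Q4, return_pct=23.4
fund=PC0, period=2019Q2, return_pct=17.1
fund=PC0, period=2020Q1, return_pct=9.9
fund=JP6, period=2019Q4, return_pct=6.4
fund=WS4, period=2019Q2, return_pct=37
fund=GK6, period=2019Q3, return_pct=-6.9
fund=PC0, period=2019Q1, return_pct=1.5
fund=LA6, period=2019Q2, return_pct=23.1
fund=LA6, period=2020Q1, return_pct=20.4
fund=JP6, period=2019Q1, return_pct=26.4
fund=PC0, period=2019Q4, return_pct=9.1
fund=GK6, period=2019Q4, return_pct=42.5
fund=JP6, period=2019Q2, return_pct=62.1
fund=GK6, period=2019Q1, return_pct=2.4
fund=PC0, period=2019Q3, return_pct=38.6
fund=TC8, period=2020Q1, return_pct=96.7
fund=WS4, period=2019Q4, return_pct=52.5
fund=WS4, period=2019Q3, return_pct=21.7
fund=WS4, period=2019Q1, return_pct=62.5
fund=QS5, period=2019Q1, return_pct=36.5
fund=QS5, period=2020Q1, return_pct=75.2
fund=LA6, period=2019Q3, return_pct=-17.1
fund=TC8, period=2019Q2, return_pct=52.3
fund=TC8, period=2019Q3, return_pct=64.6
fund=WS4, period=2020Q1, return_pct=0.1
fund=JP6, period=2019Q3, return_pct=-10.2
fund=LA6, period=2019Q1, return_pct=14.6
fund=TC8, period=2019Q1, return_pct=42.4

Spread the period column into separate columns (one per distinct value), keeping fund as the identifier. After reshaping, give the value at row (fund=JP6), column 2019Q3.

Wide layout: rows indexed by fund, columns are the 5 distinct period values (2020Q1, 2019Q4, 2019Q3, 2019Q2, 2019Q1).
Cell (fund=JP6, period=2019Q3) draws from the long row where fund=JP6 and period=2019Q3, which has return_pct=-10.2.

-10.2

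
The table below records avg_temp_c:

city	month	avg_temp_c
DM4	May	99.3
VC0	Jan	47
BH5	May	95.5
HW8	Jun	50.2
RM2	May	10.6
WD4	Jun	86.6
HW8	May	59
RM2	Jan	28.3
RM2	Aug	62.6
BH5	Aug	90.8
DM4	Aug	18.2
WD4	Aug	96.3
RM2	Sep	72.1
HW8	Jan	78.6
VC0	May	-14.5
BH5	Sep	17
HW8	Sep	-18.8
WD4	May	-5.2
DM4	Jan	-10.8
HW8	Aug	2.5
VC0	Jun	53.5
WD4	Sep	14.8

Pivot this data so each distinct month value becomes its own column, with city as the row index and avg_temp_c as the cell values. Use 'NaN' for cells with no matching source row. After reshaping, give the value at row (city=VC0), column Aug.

No long-format row has city=VC0 and month=Aug, so the cell is NaN.

NaN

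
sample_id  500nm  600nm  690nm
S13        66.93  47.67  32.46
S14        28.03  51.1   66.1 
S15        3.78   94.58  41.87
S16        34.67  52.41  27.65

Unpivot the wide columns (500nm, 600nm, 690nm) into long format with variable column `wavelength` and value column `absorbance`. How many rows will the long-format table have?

12

4 sample_id values × 3 melted columns = 12 rows.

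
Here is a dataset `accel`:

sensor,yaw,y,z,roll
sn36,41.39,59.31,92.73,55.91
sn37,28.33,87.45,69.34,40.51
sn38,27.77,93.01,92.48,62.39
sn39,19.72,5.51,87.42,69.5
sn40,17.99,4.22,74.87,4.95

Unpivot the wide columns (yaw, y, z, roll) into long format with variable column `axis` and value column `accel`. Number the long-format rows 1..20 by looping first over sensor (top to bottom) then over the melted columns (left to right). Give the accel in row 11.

92.48

20 rows total (5 × 4). Row 11: index ⌊(11-1)/4⌋ = 2 into sensor → sn38; (11-1) mod 4 = 2 into the melted columns → z.
So row 11 is (sn38, z, 92.48); accel = 92.48.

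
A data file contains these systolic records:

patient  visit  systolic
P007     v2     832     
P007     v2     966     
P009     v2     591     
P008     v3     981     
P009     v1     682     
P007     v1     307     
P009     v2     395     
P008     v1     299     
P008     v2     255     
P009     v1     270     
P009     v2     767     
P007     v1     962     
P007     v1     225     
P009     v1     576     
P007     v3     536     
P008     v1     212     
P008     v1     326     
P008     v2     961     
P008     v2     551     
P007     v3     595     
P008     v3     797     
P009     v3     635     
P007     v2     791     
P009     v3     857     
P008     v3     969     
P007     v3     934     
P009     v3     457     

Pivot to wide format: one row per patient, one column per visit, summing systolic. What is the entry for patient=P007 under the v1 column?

Rows with patient=P007 and visit=v1: systolic values are 307, 962, 225.
307 + 962 + 225 = 1494.

1494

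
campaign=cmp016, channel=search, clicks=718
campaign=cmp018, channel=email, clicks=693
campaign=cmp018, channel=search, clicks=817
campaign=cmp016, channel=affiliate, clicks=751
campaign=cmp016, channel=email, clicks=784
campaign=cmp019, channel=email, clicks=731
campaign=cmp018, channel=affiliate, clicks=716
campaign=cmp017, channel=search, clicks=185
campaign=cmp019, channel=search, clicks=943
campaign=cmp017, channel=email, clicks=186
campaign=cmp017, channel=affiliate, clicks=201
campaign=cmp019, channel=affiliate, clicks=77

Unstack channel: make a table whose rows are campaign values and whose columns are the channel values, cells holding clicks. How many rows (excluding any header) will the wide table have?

4 distinct campaign values → 4 rows.

4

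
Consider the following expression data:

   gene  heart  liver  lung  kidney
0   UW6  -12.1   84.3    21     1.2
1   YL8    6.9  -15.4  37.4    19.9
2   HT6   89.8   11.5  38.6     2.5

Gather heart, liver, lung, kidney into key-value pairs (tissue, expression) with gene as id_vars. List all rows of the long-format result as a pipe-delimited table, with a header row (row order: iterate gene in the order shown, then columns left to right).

| gene | tissue | expression |
| UW6 | heart | -12.1 |
| UW6 | liver | 84.3 |
| UW6 | lung | 21 |
| UW6 | kidney | 1.2 |
| YL8 | heart | 6.9 |
| YL8 | liver | -15.4 |
| YL8 | lung | 37.4 |
| YL8 | kidney | 19.9 |
| HT6 | heart | 89.8 |
| HT6 | liver | 11.5 |
| HT6 | lung | 38.6 |
| HT6 | kidney | 2.5 |

Each (gene, column) pair becomes one row: 3 × 4 = 12 rows.
For example, (UW6, heart) → expression=-12.1.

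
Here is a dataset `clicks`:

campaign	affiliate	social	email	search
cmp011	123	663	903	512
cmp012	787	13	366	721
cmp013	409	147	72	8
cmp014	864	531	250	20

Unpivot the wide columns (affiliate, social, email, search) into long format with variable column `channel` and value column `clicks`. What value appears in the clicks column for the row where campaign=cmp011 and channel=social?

663

Unpivoting turns each (campaign, wide-column) pair into one long row.
The wide cell at row cmp011, column social holds 663, so the long row (cmp011, social) has clicks=663.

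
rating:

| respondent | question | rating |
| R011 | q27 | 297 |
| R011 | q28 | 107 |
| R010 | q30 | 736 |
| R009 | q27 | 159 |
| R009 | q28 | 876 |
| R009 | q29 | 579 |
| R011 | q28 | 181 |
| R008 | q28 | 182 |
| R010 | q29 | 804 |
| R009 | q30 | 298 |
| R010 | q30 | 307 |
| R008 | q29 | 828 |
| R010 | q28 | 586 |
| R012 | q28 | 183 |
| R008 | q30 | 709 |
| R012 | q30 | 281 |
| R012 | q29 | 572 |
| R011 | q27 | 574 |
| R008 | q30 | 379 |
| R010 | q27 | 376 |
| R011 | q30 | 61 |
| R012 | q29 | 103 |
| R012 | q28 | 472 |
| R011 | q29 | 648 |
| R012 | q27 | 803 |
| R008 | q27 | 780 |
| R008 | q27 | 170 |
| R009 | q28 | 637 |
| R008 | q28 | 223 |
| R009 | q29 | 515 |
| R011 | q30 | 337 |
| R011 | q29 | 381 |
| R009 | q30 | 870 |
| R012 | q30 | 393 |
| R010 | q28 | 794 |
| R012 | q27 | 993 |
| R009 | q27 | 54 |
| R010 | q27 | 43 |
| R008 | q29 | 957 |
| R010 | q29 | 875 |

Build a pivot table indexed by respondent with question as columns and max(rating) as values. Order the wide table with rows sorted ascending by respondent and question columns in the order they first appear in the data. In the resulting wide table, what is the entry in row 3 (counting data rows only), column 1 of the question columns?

376

With rows sorted ascending by respondent, row 3 is respondent=R010. question columns in first-appearance order: q27, q28, q30, q29; column 1 is q27.
Long rows with respondent=R010, question=q27: max(376, 43) = 376.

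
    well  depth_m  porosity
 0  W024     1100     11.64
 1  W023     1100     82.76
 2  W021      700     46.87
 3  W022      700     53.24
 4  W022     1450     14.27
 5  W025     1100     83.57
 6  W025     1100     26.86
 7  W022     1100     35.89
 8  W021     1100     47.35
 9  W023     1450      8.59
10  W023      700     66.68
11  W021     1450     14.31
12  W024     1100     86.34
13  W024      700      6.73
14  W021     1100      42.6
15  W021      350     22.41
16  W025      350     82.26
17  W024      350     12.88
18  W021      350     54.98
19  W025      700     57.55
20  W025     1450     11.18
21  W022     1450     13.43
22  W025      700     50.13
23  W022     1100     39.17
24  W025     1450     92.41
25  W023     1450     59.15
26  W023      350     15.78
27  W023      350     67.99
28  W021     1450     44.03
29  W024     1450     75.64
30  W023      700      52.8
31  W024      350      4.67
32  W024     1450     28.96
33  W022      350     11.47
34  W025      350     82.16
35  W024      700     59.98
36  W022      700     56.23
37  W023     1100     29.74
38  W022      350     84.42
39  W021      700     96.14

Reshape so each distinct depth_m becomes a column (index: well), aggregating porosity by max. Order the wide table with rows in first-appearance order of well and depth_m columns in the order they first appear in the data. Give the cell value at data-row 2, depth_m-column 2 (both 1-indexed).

With rows in first-appearance order of well, row 2 is well=W023. depth_m columns in first-appearance order: 1100, 700, 1450, 350; column 2 is 700.
Long rows with well=W023, depth_m=700: max(66.68, 52.8) = 66.68.

66.68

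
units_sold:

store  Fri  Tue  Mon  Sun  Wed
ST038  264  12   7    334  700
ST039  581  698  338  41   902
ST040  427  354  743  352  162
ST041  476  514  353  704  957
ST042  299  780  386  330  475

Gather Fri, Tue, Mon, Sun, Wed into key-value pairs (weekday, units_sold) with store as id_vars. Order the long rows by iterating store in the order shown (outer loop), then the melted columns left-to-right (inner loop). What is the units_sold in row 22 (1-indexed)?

25 rows total (5 × 5). Row 22: index ⌊(22-1)/5⌋ = 4 into store → ST042; (22-1) mod 5 = 1 into the melted columns → Tue.
So row 22 is (ST042, Tue, 780); units_sold = 780.

780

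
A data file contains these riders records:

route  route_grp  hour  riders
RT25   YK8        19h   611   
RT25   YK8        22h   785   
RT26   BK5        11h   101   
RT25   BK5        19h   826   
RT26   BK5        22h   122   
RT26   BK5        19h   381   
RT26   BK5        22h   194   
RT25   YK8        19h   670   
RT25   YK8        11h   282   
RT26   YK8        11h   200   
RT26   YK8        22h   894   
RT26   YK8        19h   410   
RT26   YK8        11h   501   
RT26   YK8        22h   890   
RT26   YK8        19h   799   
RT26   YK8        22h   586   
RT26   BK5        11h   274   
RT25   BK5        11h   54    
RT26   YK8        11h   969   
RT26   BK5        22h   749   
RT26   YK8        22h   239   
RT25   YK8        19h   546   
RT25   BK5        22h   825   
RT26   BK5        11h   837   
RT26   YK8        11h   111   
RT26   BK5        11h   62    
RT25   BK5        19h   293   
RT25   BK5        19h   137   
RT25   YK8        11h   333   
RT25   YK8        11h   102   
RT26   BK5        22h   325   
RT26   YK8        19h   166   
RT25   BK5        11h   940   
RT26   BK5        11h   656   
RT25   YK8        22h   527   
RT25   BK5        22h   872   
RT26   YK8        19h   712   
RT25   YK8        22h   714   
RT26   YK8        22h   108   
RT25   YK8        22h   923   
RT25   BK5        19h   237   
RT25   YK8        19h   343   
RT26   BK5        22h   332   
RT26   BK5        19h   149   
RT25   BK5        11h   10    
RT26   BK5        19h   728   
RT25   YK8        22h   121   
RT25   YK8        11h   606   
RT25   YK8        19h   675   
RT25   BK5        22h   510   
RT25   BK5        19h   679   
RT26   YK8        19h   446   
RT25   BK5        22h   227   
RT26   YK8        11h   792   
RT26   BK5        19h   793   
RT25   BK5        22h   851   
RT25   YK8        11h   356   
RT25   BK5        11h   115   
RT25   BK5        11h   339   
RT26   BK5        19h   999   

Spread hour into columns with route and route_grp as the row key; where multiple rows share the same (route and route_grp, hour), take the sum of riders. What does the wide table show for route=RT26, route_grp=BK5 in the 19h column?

Rows with route=RT26, route_grp=BK5 and hour=19h: riders values are 381, 149, 728, 793, 999.
381 + 149 + 728 + 793 + 999 = 3050.

3050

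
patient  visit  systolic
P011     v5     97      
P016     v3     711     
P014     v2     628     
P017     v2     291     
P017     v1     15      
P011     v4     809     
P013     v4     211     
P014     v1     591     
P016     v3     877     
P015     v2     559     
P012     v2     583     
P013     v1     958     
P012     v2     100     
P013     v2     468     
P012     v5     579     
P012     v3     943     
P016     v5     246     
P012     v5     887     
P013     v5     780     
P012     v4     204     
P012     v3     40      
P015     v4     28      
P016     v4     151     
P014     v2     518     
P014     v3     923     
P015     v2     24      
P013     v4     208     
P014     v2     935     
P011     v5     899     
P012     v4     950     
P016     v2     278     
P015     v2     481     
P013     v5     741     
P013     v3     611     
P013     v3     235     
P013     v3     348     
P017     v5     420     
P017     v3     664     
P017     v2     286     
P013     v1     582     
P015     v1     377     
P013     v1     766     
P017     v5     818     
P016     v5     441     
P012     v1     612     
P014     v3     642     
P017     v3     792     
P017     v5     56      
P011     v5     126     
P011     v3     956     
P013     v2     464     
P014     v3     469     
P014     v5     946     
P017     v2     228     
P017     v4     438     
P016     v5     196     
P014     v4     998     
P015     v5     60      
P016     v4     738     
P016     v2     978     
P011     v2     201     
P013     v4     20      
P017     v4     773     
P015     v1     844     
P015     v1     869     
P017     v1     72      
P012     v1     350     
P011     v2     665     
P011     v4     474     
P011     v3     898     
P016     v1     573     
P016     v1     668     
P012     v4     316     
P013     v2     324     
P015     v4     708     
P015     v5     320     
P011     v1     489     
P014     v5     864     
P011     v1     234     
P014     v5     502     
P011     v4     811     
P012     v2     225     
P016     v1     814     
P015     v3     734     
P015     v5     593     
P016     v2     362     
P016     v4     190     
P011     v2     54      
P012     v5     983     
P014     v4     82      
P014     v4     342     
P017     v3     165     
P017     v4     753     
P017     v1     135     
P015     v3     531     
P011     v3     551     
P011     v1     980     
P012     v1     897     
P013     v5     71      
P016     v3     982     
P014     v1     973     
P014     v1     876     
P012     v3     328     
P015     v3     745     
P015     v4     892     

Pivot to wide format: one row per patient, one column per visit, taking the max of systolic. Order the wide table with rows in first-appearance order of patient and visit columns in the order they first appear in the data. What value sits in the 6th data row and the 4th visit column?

With rows in first-appearance order of patient, row 6 is patient=P015. visit columns in first-appearance order: v5, v3, v2, v1, v4; column 4 is v1.
Long rows with patient=P015, visit=v1: max(377, 844, 869) = 869.

869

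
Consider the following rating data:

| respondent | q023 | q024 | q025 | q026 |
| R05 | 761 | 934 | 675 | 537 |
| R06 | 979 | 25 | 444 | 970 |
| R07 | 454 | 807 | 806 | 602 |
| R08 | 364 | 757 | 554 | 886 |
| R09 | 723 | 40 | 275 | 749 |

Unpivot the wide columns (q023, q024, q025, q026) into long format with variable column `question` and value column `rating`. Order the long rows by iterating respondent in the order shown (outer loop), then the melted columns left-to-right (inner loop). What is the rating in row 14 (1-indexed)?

20 rows total (5 × 4). Row 14: index ⌊(14-1)/4⌋ = 3 into respondent → R08; (14-1) mod 4 = 1 into the melted columns → q024.
So row 14 is (R08, q024, 757); rating = 757.

757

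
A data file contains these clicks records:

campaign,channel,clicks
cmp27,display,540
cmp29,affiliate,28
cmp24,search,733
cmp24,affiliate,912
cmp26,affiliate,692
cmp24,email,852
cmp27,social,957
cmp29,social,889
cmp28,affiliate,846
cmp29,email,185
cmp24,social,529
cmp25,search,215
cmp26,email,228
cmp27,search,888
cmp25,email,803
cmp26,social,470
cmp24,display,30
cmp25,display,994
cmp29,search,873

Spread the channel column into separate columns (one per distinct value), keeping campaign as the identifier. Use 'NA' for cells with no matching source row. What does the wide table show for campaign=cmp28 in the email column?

NA

No long-format row has campaign=cmp28 and channel=email, so the cell is NA.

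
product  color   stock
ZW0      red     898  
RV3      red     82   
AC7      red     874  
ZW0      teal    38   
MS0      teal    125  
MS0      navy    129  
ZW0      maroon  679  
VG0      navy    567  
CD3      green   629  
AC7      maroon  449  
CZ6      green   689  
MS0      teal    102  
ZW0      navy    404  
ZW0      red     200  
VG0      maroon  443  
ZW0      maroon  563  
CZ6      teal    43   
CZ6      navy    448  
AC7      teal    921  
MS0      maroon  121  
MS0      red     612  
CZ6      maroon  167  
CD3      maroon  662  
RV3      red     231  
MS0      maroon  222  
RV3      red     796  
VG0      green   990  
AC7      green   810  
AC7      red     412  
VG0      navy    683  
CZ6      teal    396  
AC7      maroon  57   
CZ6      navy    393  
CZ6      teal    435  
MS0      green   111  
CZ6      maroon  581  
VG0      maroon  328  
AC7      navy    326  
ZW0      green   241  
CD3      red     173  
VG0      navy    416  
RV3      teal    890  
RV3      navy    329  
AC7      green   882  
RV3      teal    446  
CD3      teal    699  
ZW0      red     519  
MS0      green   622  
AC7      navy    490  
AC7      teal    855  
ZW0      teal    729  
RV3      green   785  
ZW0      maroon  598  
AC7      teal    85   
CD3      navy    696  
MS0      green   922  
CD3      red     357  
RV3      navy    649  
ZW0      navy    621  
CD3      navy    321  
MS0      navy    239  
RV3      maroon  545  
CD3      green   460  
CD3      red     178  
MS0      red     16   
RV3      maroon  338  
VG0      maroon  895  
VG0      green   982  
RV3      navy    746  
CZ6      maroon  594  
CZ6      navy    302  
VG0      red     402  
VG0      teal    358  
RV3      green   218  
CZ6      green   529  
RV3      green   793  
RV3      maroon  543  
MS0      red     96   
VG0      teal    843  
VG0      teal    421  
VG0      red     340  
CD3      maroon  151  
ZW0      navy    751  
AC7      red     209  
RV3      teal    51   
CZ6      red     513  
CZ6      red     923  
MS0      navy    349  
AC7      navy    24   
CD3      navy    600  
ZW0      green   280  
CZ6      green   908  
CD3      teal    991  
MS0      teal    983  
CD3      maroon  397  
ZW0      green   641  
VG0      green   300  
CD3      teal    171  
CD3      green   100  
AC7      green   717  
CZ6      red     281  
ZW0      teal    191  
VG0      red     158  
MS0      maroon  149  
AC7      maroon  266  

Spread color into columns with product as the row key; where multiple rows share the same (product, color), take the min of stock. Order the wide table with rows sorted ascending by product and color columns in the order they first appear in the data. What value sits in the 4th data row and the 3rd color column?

With rows sorted ascending by product, row 4 is product=MS0. color columns in first-appearance order: red, teal, navy, maroon, green; column 3 is navy.
Long rows with product=MS0, color=navy: min(129, 239, 349) = 129.

129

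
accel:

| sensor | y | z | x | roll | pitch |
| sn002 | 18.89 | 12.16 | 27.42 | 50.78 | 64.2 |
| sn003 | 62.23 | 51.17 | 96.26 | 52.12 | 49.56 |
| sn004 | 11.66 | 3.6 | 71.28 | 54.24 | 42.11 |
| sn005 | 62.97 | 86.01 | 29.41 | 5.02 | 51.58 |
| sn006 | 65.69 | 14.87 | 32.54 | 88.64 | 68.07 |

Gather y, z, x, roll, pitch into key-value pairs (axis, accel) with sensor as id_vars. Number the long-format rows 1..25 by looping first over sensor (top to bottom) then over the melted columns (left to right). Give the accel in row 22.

25 rows total (5 × 5). Row 22: index ⌊(22-1)/5⌋ = 4 into sensor → sn006; (22-1) mod 5 = 1 into the melted columns → z.
So row 22 is (sn006, z, 14.87); accel = 14.87.

14.87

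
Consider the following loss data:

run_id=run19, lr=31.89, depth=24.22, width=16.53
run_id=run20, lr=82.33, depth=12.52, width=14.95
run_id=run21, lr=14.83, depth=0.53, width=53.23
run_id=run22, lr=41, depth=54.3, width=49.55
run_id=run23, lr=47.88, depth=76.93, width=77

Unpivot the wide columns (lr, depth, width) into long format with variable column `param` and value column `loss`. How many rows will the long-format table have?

5 run_id values × 3 melted columns = 15 rows.

15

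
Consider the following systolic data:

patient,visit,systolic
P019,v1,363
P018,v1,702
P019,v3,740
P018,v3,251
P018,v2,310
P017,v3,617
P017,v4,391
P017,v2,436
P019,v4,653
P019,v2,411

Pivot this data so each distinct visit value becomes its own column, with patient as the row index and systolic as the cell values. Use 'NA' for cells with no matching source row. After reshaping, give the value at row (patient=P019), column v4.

653

The long row with patient=P019, visit=v4 has systolic=653.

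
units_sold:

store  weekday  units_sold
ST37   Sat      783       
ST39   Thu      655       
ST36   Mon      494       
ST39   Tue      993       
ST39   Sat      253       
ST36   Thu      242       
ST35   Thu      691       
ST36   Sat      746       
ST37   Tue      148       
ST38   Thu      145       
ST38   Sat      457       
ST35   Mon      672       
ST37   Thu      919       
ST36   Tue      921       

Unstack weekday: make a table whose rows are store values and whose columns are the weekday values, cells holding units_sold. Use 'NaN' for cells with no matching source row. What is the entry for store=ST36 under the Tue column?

921

The long row with store=ST36, weekday=Tue has units_sold=921.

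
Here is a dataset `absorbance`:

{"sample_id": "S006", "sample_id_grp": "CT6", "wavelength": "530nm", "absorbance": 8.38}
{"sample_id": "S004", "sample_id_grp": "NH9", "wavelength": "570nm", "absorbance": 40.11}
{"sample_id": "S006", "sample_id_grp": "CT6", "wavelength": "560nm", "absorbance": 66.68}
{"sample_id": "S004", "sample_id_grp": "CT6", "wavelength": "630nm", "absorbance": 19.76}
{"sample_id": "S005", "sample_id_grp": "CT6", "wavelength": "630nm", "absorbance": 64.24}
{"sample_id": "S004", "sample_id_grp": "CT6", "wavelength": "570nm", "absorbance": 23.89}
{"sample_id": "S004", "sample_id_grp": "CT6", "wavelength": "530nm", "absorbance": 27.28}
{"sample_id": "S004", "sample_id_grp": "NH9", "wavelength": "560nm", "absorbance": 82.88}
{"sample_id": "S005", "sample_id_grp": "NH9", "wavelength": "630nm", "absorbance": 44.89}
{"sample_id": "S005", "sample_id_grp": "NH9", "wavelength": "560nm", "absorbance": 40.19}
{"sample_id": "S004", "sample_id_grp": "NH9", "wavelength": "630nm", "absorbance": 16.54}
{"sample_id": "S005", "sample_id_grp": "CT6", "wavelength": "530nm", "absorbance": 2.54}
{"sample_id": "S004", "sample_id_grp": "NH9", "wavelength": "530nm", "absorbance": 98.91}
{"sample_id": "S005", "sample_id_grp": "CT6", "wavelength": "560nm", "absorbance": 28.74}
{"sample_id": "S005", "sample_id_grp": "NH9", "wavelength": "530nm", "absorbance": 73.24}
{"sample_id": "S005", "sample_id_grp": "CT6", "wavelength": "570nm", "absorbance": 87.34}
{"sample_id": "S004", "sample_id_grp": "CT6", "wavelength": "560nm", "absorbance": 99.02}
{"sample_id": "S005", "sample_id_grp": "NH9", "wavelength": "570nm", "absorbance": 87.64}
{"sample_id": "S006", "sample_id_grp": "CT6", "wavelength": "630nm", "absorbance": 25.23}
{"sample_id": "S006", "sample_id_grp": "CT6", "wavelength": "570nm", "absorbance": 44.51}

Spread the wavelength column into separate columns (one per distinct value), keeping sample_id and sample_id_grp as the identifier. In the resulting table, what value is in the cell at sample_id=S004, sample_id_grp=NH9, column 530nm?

Wide layout: rows indexed by sample_id and sample_id_grp, columns are the 4 distinct wavelength values (530nm, 570nm, 560nm, 630nm).
Cell (sample_id=S004, sample_id_grp=NH9, wavelength=530nm) draws from the long row where sample_id=S004, sample_id_grp=NH9 and wavelength=530nm, which has absorbance=98.91.

98.91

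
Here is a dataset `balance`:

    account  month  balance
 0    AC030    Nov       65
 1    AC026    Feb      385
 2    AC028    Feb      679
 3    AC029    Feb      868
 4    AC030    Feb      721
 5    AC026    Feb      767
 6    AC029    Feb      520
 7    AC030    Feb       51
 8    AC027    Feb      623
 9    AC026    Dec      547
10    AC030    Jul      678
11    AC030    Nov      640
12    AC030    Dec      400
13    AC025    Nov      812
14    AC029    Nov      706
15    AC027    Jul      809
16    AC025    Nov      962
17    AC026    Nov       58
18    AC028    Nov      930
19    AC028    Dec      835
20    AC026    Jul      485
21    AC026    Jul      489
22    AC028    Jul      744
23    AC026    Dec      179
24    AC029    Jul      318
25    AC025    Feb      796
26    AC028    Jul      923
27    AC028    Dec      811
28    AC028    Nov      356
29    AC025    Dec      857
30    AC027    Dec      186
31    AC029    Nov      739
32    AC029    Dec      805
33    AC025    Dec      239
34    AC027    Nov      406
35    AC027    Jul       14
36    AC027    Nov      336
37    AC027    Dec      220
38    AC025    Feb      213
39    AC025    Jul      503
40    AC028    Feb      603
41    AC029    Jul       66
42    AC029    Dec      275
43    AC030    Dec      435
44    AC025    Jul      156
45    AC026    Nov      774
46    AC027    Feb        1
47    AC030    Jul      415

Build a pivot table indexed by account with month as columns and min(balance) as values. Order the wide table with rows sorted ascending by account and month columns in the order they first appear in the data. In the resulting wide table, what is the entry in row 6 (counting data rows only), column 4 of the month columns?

With rows sorted ascending by account, row 6 is account=AC030. month columns in first-appearance order: Nov, Feb, Dec, Jul; column 4 is Jul.
Long rows with account=AC030, month=Jul: min(678, 415) = 415.

415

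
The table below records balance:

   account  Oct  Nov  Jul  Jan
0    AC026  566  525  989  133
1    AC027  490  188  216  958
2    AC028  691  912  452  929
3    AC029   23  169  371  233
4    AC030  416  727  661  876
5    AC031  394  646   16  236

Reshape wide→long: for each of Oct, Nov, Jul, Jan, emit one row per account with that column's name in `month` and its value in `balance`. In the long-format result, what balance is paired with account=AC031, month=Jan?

Unpivoting turns each (account, wide-column) pair into one long row.
The wide cell at row AC031, column Jan holds 236, so the long row (AC031, Jan) has balance=236.

236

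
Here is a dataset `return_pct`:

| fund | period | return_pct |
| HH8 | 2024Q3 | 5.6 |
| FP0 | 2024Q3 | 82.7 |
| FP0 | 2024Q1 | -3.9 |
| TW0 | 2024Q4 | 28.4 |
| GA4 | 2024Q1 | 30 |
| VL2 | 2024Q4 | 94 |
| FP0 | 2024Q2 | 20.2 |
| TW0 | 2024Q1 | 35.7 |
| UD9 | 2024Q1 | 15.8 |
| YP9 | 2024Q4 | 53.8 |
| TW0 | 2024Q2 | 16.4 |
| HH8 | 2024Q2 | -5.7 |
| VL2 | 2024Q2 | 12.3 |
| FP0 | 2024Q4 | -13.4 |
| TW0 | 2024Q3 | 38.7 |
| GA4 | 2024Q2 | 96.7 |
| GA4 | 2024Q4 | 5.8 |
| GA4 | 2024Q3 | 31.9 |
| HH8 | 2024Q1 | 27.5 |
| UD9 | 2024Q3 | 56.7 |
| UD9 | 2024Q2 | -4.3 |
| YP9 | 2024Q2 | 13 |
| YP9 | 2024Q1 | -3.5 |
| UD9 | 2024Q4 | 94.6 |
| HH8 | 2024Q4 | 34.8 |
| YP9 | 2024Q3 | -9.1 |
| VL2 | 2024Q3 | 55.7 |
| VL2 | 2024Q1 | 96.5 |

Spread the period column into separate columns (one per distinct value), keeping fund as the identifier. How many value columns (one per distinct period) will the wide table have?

4 distinct period values: 2024Q1, 2024Q2, 2024Q3, 2024Q4.

4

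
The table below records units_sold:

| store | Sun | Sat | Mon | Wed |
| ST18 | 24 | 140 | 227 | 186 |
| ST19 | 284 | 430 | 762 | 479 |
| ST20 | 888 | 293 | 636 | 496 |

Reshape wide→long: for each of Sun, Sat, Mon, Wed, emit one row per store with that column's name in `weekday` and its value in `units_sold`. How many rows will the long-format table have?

3 store values × 4 melted columns = 12 rows.

12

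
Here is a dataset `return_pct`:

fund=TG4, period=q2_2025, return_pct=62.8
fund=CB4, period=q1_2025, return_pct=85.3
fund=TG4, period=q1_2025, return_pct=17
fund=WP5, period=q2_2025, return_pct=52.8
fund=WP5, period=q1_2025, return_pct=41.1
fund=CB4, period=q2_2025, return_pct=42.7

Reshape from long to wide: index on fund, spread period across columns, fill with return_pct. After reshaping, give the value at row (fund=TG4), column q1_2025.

17

Wide layout: rows indexed by fund, columns are the 2 distinct period values (q2_2025, q1_2025).
Cell (fund=TG4, period=q1_2025) draws from the long row where fund=TG4 and period=q1_2025, which has return_pct=17.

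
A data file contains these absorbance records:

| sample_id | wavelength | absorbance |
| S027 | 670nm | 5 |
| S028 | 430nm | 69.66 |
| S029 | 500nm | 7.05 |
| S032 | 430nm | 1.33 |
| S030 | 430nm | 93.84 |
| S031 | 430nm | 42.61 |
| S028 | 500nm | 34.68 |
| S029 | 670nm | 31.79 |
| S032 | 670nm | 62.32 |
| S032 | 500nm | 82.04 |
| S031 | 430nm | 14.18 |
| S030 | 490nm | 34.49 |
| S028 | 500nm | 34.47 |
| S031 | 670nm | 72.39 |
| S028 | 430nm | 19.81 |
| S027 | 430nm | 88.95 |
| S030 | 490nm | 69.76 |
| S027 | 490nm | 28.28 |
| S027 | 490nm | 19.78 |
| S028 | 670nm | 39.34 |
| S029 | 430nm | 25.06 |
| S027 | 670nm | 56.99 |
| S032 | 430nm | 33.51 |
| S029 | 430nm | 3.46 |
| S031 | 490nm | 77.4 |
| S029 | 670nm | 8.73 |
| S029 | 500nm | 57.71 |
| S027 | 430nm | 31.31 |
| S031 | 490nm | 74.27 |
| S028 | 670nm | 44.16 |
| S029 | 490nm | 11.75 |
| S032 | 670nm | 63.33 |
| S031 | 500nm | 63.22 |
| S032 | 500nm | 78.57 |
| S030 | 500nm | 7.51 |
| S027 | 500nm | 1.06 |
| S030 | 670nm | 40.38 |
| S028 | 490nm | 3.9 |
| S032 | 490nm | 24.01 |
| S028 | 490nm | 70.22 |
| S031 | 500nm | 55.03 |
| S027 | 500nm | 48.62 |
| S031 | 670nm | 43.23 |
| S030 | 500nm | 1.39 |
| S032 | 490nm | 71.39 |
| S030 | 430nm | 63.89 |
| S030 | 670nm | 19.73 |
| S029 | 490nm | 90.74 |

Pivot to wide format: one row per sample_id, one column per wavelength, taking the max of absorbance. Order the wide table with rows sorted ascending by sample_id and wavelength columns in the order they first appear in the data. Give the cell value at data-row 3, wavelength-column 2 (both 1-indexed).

With rows sorted ascending by sample_id, row 3 is sample_id=S029. wavelength columns in first-appearance order: 670nm, 430nm, 500nm, 490nm; column 2 is 430nm.
Long rows with sample_id=S029, wavelength=430nm: max(25.06, 3.46) = 25.06.

25.06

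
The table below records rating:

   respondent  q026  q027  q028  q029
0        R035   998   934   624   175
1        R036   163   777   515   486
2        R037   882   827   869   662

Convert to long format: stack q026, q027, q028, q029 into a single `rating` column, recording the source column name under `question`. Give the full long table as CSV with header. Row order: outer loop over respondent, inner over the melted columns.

respondent,question,rating
R035,q026,998
R035,q027,934
R035,q028,624
R035,q029,175
R036,q026,163
R036,q027,777
R036,q028,515
R036,q029,486
R037,q026,882
R037,q027,827
R037,q028,869
R037,q029,662

Each (respondent, column) pair becomes one row: 3 × 4 = 12 rows.
For example, (R035, q026) → rating=998.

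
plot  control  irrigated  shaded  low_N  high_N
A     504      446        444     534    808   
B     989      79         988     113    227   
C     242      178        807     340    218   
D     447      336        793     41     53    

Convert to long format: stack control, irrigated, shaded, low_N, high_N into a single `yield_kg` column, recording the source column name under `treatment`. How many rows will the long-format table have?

4 plot values × 5 melted columns = 20 rows.

20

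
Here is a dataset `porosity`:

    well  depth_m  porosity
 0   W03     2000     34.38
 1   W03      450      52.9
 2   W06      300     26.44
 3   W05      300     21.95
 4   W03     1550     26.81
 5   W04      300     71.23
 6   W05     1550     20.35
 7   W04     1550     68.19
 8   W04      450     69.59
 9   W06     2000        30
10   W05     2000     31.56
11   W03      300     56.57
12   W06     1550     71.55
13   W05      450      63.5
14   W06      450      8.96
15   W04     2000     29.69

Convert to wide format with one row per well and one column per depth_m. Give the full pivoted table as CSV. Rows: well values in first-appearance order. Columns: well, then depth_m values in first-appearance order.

Columns: well plus the 4 distinct depth_m values (2000, 450, 300, 1550).
For example, row W03 column 2000 takes porosity=34.38 from the long row (W03, 2000).

well,2000,450,300,1550
W03,34.38,52.9,56.57,26.81
W06,30,8.96,26.44,71.55
W05,31.56,63.5,21.95,20.35
W04,29.69,69.59,71.23,68.19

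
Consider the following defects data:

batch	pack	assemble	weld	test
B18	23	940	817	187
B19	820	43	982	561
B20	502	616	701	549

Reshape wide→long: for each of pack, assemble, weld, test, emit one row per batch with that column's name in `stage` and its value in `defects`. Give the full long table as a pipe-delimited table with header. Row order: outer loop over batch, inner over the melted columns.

| batch | stage | defects |
| B18 | pack | 23 |
| B18 | assemble | 940 |
| B18 | weld | 817 |
| B18 | test | 187 |
| B19 | pack | 820 |
| B19 | assemble | 43 |
| B19 | weld | 982 |
| B19 | test | 561 |
| B20 | pack | 502 |
| B20 | assemble | 616 |
| B20 | weld | 701 |
| B20 | test | 549 |

Each (batch, column) pair becomes one row: 3 × 4 = 12 rows.
For example, (B18, pack) → defects=23.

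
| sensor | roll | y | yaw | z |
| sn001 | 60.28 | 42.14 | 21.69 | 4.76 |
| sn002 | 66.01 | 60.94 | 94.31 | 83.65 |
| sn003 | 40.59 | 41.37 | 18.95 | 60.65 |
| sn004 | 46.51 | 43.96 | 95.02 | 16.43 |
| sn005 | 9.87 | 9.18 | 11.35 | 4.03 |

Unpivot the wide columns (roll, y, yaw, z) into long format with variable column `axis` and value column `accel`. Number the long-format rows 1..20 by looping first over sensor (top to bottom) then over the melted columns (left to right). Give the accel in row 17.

20 rows total (5 × 4). Row 17: index ⌊(17-1)/4⌋ = 4 into sensor → sn005; (17-1) mod 4 = 0 into the melted columns → roll.
So row 17 is (sn005, roll, 9.87); accel = 9.87.

9.87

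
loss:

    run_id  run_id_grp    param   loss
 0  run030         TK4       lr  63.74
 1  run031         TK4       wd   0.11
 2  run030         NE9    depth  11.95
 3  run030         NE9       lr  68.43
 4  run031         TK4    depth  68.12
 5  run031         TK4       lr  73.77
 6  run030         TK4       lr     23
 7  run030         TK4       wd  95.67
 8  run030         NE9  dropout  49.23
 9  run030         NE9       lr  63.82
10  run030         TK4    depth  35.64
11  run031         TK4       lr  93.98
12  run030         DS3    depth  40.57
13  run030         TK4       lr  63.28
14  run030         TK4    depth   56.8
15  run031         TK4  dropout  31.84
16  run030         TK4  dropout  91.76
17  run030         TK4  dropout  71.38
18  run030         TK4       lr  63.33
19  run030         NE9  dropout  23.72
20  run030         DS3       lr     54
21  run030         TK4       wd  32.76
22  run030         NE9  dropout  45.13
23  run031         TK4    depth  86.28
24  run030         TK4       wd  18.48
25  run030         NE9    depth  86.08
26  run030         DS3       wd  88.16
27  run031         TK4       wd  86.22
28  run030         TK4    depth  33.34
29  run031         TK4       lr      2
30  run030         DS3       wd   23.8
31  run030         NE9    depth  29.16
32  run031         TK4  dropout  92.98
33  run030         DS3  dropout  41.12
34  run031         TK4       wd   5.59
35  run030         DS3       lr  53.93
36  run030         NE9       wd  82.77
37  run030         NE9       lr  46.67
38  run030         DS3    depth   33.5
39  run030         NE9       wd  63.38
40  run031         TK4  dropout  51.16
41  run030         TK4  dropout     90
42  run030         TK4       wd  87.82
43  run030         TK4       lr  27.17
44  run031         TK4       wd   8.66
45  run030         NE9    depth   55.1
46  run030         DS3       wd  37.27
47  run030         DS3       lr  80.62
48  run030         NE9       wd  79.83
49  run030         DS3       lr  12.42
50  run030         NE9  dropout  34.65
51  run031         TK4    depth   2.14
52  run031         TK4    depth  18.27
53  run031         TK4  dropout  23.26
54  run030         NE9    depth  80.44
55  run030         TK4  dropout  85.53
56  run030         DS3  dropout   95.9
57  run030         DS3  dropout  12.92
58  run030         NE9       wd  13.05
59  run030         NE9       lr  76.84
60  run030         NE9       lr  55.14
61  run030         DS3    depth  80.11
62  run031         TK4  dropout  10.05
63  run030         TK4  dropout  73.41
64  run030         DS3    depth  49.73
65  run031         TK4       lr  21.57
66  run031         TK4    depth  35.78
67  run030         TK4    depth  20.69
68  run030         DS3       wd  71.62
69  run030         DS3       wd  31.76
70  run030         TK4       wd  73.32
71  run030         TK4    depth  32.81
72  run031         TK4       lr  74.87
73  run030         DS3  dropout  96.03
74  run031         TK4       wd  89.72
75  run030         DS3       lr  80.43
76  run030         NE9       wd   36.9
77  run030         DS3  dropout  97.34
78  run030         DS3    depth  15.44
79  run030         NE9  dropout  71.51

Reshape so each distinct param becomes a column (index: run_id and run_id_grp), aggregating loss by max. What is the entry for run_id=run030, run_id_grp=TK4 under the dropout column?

Rows with run_id=run030, run_id_grp=TK4 and param=dropout: loss values are 91.76, 71.38, 90, 85.53, 73.41.
max(91.76, 71.38, 90, 85.53, 73.41) = 91.76.

91.76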